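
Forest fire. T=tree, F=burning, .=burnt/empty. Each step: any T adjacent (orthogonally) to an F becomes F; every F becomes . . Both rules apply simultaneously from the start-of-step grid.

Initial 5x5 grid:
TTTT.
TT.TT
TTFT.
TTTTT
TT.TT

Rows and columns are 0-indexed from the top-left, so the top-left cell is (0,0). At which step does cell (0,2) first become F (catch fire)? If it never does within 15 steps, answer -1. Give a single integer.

Step 1: cell (0,2)='T' (+3 fires, +1 burnt)
Step 2: cell (0,2)='T' (+5 fires, +3 burnt)
Step 3: cell (0,2)='T' (+8 fires, +5 burnt)
Step 4: cell (0,2)='F' (+4 fires, +8 burnt)
  -> target ignites at step 4
Step 5: cell (0,2)='.' (+0 fires, +4 burnt)
  fire out at step 5

4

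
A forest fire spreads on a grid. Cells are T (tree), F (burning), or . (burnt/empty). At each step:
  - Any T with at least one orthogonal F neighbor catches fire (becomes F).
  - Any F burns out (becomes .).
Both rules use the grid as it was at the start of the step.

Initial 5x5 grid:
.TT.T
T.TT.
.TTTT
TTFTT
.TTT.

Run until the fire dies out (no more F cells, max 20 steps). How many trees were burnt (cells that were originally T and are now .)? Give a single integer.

Step 1: +4 fires, +1 burnt (F count now 4)
Step 2: +7 fires, +4 burnt (F count now 7)
Step 3: +3 fires, +7 burnt (F count now 3)
Step 4: +1 fires, +3 burnt (F count now 1)
Step 5: +0 fires, +1 burnt (F count now 0)
Fire out after step 5
Initially T: 17, now '.': 23
Total burnt (originally-T cells now '.'): 15

Answer: 15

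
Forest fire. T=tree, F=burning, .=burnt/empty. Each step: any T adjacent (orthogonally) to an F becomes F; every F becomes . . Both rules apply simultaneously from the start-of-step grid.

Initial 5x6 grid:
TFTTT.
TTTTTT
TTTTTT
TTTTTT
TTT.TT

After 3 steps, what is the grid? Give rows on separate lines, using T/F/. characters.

Step 1: 3 trees catch fire, 1 burn out
  F.FTT.
  TFTTTT
  TTTTTT
  TTTTTT
  TTT.TT
Step 2: 4 trees catch fire, 3 burn out
  ...FT.
  F.FTTT
  TFTTTT
  TTTTTT
  TTT.TT
Step 3: 5 trees catch fire, 4 burn out
  ....F.
  ...FTT
  F.FTTT
  TFTTTT
  TTT.TT

....F.
...FTT
F.FTTT
TFTTTT
TTT.TT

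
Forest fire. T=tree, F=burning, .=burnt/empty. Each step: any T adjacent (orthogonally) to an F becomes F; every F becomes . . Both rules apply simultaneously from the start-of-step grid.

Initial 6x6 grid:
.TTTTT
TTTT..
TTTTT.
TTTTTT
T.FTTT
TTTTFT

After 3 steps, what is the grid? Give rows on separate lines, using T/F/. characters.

Step 1: 6 trees catch fire, 2 burn out
  .TTTTT
  TTTT..
  TTTTT.
  TTFTTT
  T..FFT
  TTFF.F
Step 2: 6 trees catch fire, 6 burn out
  .TTTTT
  TTTT..
  TTFTT.
  TF.FFT
  T....F
  TF....
Step 3: 7 trees catch fire, 6 burn out
  .TTTTT
  TTFT..
  TF.FF.
  F....F
  T.....
  F.....

.TTTTT
TTFT..
TF.FF.
F....F
T.....
F.....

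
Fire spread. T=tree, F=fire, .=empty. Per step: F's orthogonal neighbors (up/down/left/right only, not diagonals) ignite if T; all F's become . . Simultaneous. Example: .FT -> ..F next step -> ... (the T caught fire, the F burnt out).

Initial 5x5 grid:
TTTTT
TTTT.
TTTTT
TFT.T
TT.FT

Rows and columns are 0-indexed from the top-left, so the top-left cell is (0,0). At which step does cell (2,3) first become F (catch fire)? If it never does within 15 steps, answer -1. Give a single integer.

Step 1: cell (2,3)='T' (+5 fires, +2 burnt)
Step 2: cell (2,3)='T' (+5 fires, +5 burnt)
Step 3: cell (2,3)='F' (+5 fires, +5 burnt)
  -> target ignites at step 3
Step 4: cell (2,3)='.' (+3 fires, +5 burnt)
Step 5: cell (2,3)='.' (+1 fires, +3 burnt)
Step 6: cell (2,3)='.' (+1 fires, +1 burnt)
Step 7: cell (2,3)='.' (+0 fires, +1 burnt)
  fire out at step 7

3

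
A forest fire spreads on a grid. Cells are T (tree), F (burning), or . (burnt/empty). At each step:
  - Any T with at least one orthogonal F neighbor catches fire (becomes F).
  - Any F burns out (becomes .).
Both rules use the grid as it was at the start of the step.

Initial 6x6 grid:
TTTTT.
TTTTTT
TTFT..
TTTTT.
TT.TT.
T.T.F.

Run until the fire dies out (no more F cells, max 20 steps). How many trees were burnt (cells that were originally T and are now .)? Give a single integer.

Step 1: +5 fires, +2 burnt (F count now 5)
Step 2: +8 fires, +5 burnt (F count now 8)
Step 3: +6 fires, +8 burnt (F count now 6)
Step 4: +4 fires, +6 burnt (F count now 4)
Step 5: +1 fires, +4 burnt (F count now 1)
Step 6: +0 fires, +1 burnt (F count now 0)
Fire out after step 6
Initially T: 25, now '.': 35
Total burnt (originally-T cells now '.'): 24

Answer: 24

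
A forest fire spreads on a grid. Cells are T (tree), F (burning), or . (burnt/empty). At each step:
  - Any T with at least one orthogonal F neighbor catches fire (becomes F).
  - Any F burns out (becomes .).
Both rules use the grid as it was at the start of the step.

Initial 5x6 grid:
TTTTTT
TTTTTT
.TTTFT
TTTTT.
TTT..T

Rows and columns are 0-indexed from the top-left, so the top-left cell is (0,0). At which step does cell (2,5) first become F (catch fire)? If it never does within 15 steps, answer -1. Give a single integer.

Step 1: cell (2,5)='F' (+4 fires, +1 burnt)
  -> target ignites at step 1
Step 2: cell (2,5)='.' (+5 fires, +4 burnt)
Step 3: cell (2,5)='.' (+5 fires, +5 burnt)
Step 4: cell (2,5)='.' (+4 fires, +5 burnt)
Step 5: cell (2,5)='.' (+4 fires, +4 burnt)
Step 6: cell (2,5)='.' (+2 fires, +4 burnt)
Step 7: cell (2,5)='.' (+0 fires, +2 burnt)
  fire out at step 7

1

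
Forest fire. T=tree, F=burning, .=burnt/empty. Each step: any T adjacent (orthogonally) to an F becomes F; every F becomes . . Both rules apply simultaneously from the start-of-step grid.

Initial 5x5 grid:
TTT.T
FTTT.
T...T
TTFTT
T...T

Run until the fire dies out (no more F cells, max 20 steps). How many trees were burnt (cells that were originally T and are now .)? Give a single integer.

Step 1: +5 fires, +2 burnt (F count now 5)
Step 2: +4 fires, +5 burnt (F count now 4)
Step 3: +5 fires, +4 burnt (F count now 5)
Step 4: +0 fires, +5 burnt (F count now 0)
Fire out after step 4
Initially T: 15, now '.': 24
Total burnt (originally-T cells now '.'): 14

Answer: 14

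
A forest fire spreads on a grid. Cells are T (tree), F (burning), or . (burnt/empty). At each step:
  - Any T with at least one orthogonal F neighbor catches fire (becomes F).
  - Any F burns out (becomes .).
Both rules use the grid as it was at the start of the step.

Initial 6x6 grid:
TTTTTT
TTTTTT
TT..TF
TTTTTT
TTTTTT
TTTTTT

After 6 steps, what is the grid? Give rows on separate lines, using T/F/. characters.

Step 1: 3 trees catch fire, 1 burn out
  TTTTTT
  TTTTTF
  TT..F.
  TTTTTF
  TTTTTT
  TTTTTT
Step 2: 4 trees catch fire, 3 burn out
  TTTTTF
  TTTTF.
  TT....
  TTTTF.
  TTTTTF
  TTTTTT
Step 3: 5 trees catch fire, 4 burn out
  TTTTF.
  TTTF..
  TT....
  TTTF..
  TTTTF.
  TTTTTF
Step 4: 5 trees catch fire, 5 burn out
  TTTF..
  TTF...
  TT....
  TTF...
  TTTF..
  TTTTF.
Step 5: 5 trees catch fire, 5 burn out
  TTF...
  TF....
  TT....
  TF....
  TTF...
  TTTF..
Step 6: 6 trees catch fire, 5 burn out
  TF....
  F.....
  TF....
  F.....
  TF....
  TTF...

TF....
F.....
TF....
F.....
TF....
TTF...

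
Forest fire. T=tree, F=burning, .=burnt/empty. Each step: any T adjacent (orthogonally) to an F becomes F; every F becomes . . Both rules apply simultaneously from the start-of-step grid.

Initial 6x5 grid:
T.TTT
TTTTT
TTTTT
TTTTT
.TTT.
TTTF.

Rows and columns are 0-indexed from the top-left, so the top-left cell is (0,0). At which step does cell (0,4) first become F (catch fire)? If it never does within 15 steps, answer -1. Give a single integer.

Step 1: cell (0,4)='T' (+2 fires, +1 burnt)
Step 2: cell (0,4)='T' (+3 fires, +2 burnt)
Step 3: cell (0,4)='T' (+5 fires, +3 burnt)
Step 4: cell (0,4)='T' (+4 fires, +5 burnt)
Step 5: cell (0,4)='T' (+5 fires, +4 burnt)
Step 6: cell (0,4)='F' (+4 fires, +5 burnt)
  -> target ignites at step 6
Step 7: cell (0,4)='.' (+1 fires, +4 burnt)
Step 8: cell (0,4)='.' (+1 fires, +1 burnt)
Step 9: cell (0,4)='.' (+0 fires, +1 burnt)
  fire out at step 9

6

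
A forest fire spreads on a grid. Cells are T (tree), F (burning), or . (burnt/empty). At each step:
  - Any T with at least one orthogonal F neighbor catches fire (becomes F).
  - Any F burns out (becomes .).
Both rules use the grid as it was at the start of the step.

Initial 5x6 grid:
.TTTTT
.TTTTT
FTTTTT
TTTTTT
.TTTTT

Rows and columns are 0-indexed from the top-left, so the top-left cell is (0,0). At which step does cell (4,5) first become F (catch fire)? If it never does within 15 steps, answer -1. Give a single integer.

Step 1: cell (4,5)='T' (+2 fires, +1 burnt)
Step 2: cell (4,5)='T' (+3 fires, +2 burnt)
Step 3: cell (4,5)='T' (+5 fires, +3 burnt)
Step 4: cell (4,5)='T' (+5 fires, +5 burnt)
Step 5: cell (4,5)='T' (+5 fires, +5 burnt)
Step 6: cell (4,5)='T' (+4 fires, +5 burnt)
Step 7: cell (4,5)='F' (+2 fires, +4 burnt)
  -> target ignites at step 7
Step 8: cell (4,5)='.' (+0 fires, +2 burnt)
  fire out at step 8

7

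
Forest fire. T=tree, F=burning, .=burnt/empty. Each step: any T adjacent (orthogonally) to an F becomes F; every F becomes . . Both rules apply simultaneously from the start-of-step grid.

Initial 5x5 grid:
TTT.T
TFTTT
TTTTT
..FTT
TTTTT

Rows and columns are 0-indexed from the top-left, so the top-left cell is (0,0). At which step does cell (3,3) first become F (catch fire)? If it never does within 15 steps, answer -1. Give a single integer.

Step 1: cell (3,3)='F' (+7 fires, +2 burnt)
  -> target ignites at step 1
Step 2: cell (3,3)='.' (+8 fires, +7 burnt)
Step 3: cell (3,3)='.' (+4 fires, +8 burnt)
Step 4: cell (3,3)='.' (+1 fires, +4 burnt)
Step 5: cell (3,3)='.' (+0 fires, +1 burnt)
  fire out at step 5

1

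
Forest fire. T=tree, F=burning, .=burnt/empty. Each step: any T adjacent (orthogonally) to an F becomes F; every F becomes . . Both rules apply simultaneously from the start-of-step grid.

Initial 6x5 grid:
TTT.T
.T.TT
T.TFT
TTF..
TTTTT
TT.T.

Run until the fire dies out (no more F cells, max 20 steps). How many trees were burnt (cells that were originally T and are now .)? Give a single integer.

Step 1: +5 fires, +2 burnt (F count now 5)
Step 2: +4 fires, +5 burnt (F count now 4)
Step 3: +6 fires, +4 burnt (F count now 6)
Step 4: +1 fires, +6 burnt (F count now 1)
Step 5: +0 fires, +1 burnt (F count now 0)
Fire out after step 5
Initially T: 20, now '.': 26
Total burnt (originally-T cells now '.'): 16

Answer: 16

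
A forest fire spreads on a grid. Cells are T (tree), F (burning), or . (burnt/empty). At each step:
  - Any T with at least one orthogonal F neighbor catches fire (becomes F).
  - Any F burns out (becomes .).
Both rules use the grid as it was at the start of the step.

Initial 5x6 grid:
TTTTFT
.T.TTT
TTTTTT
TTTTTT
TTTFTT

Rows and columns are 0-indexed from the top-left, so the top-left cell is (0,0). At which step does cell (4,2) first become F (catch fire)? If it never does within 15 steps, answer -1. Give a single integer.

Step 1: cell (4,2)='F' (+6 fires, +2 burnt)
  -> target ignites at step 1
Step 2: cell (4,2)='.' (+9 fires, +6 burnt)
Step 3: cell (4,2)='.' (+6 fires, +9 burnt)
Step 4: cell (4,2)='.' (+4 fires, +6 burnt)
Step 5: cell (4,2)='.' (+1 fires, +4 burnt)
Step 6: cell (4,2)='.' (+0 fires, +1 burnt)
  fire out at step 6

1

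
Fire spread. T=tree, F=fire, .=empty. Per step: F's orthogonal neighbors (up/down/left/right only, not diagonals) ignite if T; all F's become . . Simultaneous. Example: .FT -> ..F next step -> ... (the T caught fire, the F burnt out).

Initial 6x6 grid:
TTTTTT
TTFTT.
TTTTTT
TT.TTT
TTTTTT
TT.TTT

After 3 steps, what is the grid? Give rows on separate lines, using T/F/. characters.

Step 1: 4 trees catch fire, 1 burn out
  TTFTTT
  TF.FT.
  TTFTTT
  TT.TTT
  TTTTTT
  TT.TTT
Step 2: 6 trees catch fire, 4 burn out
  TF.FTT
  F...F.
  TF.FTT
  TT.TTT
  TTTTTT
  TT.TTT
Step 3: 6 trees catch fire, 6 burn out
  F...FT
  ......
  F...FT
  TF.FTT
  TTTTTT
  TT.TTT

F...FT
......
F...FT
TF.FTT
TTTTTT
TT.TTT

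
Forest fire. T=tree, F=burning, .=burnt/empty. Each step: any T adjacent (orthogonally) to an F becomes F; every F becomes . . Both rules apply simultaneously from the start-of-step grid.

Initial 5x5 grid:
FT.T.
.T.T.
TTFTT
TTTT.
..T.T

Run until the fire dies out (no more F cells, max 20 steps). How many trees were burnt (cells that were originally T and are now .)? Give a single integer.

Step 1: +4 fires, +2 burnt (F count now 4)
Step 2: +7 fires, +4 burnt (F count now 7)
Step 3: +2 fires, +7 burnt (F count now 2)
Step 4: +0 fires, +2 burnt (F count now 0)
Fire out after step 4
Initially T: 14, now '.': 24
Total burnt (originally-T cells now '.'): 13

Answer: 13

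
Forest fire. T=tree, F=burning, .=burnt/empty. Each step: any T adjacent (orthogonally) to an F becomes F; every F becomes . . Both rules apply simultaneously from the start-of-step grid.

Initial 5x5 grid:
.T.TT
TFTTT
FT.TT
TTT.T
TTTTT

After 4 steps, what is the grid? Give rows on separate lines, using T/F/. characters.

Step 1: 5 trees catch fire, 2 burn out
  .F.TT
  F.FTT
  .F.TT
  FTT.T
  TTTTT
Step 2: 3 trees catch fire, 5 burn out
  ...TT
  ...FT
  ...TT
  .FT.T
  FTTTT
Step 3: 5 trees catch fire, 3 burn out
  ...FT
  ....F
  ...FT
  ..F.T
  .FTTT
Step 4: 3 trees catch fire, 5 burn out
  ....F
  .....
  ....F
  ....T
  ..FTT

....F
.....
....F
....T
..FTT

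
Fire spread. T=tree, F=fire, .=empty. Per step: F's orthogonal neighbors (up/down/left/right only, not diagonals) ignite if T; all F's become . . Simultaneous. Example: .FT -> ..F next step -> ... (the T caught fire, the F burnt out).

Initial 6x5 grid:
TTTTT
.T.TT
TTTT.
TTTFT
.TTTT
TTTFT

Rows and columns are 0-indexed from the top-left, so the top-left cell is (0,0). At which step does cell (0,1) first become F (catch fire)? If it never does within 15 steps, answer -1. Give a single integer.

Step 1: cell (0,1)='T' (+6 fires, +2 burnt)
Step 2: cell (0,1)='T' (+6 fires, +6 burnt)
Step 3: cell (0,1)='T' (+6 fires, +6 burnt)
Step 4: cell (0,1)='T' (+4 fires, +6 burnt)
Step 5: cell (0,1)='F' (+1 fires, +4 burnt)
  -> target ignites at step 5
Step 6: cell (0,1)='.' (+1 fires, +1 burnt)
Step 7: cell (0,1)='.' (+0 fires, +1 burnt)
  fire out at step 7

5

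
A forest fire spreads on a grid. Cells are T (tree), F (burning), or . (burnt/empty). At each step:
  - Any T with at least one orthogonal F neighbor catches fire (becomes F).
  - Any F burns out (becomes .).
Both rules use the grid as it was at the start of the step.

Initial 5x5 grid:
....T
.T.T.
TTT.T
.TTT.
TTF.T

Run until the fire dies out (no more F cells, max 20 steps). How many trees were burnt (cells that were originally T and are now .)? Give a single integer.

Step 1: +2 fires, +1 burnt (F count now 2)
Step 2: +4 fires, +2 burnt (F count now 4)
Step 3: +1 fires, +4 burnt (F count now 1)
Step 4: +2 fires, +1 burnt (F count now 2)
Step 5: +0 fires, +2 burnt (F count now 0)
Fire out after step 5
Initially T: 13, now '.': 21
Total burnt (originally-T cells now '.'): 9

Answer: 9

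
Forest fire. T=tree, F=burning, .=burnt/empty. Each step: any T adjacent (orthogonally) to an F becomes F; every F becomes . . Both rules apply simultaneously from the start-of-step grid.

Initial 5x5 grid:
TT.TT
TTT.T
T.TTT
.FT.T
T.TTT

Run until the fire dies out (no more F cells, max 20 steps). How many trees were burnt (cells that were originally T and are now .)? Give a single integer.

Step 1: +1 fires, +1 burnt (F count now 1)
Step 2: +2 fires, +1 burnt (F count now 2)
Step 3: +3 fires, +2 burnt (F count now 3)
Step 4: +3 fires, +3 burnt (F count now 3)
Step 5: +4 fires, +3 burnt (F count now 4)
Step 6: +3 fires, +4 burnt (F count now 3)
Step 7: +1 fires, +3 burnt (F count now 1)
Step 8: +0 fires, +1 burnt (F count now 0)
Fire out after step 8
Initially T: 18, now '.': 24
Total burnt (originally-T cells now '.'): 17

Answer: 17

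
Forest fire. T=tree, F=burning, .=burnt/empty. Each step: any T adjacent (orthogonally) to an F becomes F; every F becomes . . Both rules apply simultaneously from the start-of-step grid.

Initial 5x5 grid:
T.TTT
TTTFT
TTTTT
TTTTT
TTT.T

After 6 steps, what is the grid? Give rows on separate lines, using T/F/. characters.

Step 1: 4 trees catch fire, 1 burn out
  T.TFT
  TTF.F
  TTTFT
  TTTTT
  TTT.T
Step 2: 6 trees catch fire, 4 burn out
  T.F.F
  TF...
  TTF.F
  TTTFT
  TTT.T
Step 3: 4 trees catch fire, 6 burn out
  T....
  F....
  TF...
  TTF.F
  TTT.T
Step 4: 5 trees catch fire, 4 burn out
  F....
  .....
  F....
  TF...
  TTF.F
Step 5: 2 trees catch fire, 5 burn out
  .....
  .....
  .....
  F....
  TF...
Step 6: 1 trees catch fire, 2 burn out
  .....
  .....
  .....
  .....
  F....

.....
.....
.....
.....
F....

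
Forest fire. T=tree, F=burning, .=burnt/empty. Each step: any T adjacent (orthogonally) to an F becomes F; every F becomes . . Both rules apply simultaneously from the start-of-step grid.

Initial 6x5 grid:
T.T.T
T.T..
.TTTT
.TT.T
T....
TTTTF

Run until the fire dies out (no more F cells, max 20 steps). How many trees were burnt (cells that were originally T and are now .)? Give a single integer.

Step 1: +1 fires, +1 burnt (F count now 1)
Step 2: +1 fires, +1 burnt (F count now 1)
Step 3: +1 fires, +1 burnt (F count now 1)
Step 4: +1 fires, +1 burnt (F count now 1)
Step 5: +1 fires, +1 burnt (F count now 1)
Step 6: +0 fires, +1 burnt (F count now 0)
Fire out after step 6
Initially T: 17, now '.': 18
Total burnt (originally-T cells now '.'): 5

Answer: 5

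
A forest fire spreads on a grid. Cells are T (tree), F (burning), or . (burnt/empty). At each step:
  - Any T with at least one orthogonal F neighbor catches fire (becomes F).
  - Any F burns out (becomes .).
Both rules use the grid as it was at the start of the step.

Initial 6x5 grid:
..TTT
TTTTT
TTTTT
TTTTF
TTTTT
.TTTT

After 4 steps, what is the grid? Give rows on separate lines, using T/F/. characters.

Step 1: 3 trees catch fire, 1 burn out
  ..TTT
  TTTTT
  TTTTF
  TTTF.
  TTTTF
  .TTTT
Step 2: 5 trees catch fire, 3 burn out
  ..TTT
  TTTTF
  TTTF.
  TTF..
  TTTF.
  .TTTF
Step 3: 6 trees catch fire, 5 burn out
  ..TTF
  TTTF.
  TTF..
  TF...
  TTF..
  .TTF.
Step 4: 6 trees catch fire, 6 burn out
  ..TF.
  TTF..
  TF...
  F....
  TF...
  .TF..

..TF.
TTF..
TF...
F....
TF...
.TF..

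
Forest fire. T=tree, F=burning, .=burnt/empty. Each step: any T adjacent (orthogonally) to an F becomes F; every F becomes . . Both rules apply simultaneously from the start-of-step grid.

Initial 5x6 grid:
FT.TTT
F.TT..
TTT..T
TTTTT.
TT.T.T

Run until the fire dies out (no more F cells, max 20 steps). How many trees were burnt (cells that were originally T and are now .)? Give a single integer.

Answer: 17

Derivation:
Step 1: +2 fires, +2 burnt (F count now 2)
Step 2: +2 fires, +2 burnt (F count now 2)
Step 3: +3 fires, +2 burnt (F count now 3)
Step 4: +3 fires, +3 burnt (F count now 3)
Step 5: +2 fires, +3 burnt (F count now 2)
Step 6: +3 fires, +2 burnt (F count now 3)
Step 7: +1 fires, +3 burnt (F count now 1)
Step 8: +1 fires, +1 burnt (F count now 1)
Step 9: +0 fires, +1 burnt (F count now 0)
Fire out after step 9
Initially T: 19, now '.': 28
Total burnt (originally-T cells now '.'): 17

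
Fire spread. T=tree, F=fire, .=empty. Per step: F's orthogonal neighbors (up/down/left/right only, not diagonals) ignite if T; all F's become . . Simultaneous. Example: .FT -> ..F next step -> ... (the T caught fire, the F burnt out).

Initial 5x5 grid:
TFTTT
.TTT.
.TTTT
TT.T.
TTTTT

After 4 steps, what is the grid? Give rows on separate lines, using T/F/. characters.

Step 1: 3 trees catch fire, 1 burn out
  F.FTT
  .FTT.
  .TTTT
  TT.T.
  TTTTT
Step 2: 3 trees catch fire, 3 burn out
  ...FT
  ..FT.
  .FTTT
  TT.T.
  TTTTT
Step 3: 4 trees catch fire, 3 burn out
  ....F
  ...F.
  ..FTT
  TF.T.
  TTTTT
Step 4: 3 trees catch fire, 4 burn out
  .....
  .....
  ...FT
  F..T.
  TFTTT

.....
.....
...FT
F..T.
TFTTT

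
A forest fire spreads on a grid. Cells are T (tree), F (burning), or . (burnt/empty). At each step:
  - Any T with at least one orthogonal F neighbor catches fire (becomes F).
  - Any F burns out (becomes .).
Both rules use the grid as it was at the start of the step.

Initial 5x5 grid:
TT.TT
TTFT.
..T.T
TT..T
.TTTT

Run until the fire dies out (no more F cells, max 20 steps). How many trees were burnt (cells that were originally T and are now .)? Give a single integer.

Answer: 8

Derivation:
Step 1: +3 fires, +1 burnt (F count now 3)
Step 2: +3 fires, +3 burnt (F count now 3)
Step 3: +2 fires, +3 burnt (F count now 2)
Step 4: +0 fires, +2 burnt (F count now 0)
Fire out after step 4
Initially T: 16, now '.': 17
Total burnt (originally-T cells now '.'): 8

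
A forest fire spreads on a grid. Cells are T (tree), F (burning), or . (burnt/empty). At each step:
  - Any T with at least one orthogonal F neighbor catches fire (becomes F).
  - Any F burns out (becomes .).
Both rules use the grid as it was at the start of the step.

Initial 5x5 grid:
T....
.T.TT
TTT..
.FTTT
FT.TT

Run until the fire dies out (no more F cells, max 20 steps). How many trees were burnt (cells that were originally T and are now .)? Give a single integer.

Step 1: +3 fires, +2 burnt (F count now 3)
Step 2: +4 fires, +3 burnt (F count now 4)
Step 3: +2 fires, +4 burnt (F count now 2)
Step 4: +1 fires, +2 burnt (F count now 1)
Step 5: +0 fires, +1 burnt (F count now 0)
Fire out after step 5
Initially T: 13, now '.': 22
Total burnt (originally-T cells now '.'): 10

Answer: 10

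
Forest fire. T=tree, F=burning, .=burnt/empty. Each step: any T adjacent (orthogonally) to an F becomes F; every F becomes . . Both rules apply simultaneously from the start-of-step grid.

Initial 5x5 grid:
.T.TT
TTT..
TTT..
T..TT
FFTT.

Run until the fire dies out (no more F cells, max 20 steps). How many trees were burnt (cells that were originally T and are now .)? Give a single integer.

Step 1: +2 fires, +2 burnt (F count now 2)
Step 2: +2 fires, +2 burnt (F count now 2)
Step 3: +3 fires, +2 burnt (F count now 3)
Step 4: +3 fires, +3 burnt (F count now 3)
Step 5: +2 fires, +3 burnt (F count now 2)
Step 6: +0 fires, +2 burnt (F count now 0)
Fire out after step 6
Initially T: 14, now '.': 23
Total burnt (originally-T cells now '.'): 12

Answer: 12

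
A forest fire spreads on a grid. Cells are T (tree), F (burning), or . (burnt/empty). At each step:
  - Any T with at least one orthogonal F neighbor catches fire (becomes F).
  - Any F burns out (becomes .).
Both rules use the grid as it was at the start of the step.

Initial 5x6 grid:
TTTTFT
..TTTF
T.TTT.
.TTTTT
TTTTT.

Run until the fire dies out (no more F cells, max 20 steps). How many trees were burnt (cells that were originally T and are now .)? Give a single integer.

Answer: 21

Derivation:
Step 1: +3 fires, +2 burnt (F count now 3)
Step 2: +3 fires, +3 burnt (F count now 3)
Step 3: +4 fires, +3 burnt (F count now 4)
Step 4: +5 fires, +4 burnt (F count now 5)
Step 5: +2 fires, +5 burnt (F count now 2)
Step 6: +2 fires, +2 burnt (F count now 2)
Step 7: +1 fires, +2 burnt (F count now 1)
Step 8: +1 fires, +1 burnt (F count now 1)
Step 9: +0 fires, +1 burnt (F count now 0)
Fire out after step 9
Initially T: 22, now '.': 29
Total burnt (originally-T cells now '.'): 21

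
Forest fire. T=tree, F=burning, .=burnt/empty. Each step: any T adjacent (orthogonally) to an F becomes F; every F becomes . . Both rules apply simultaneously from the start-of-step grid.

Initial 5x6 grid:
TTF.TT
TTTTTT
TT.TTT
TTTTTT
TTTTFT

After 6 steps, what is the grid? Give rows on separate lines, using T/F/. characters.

Step 1: 5 trees catch fire, 2 burn out
  TF..TT
  TTFTTT
  TT.TTT
  TTTTFT
  TTTF.F
Step 2: 7 trees catch fire, 5 burn out
  F...TT
  TF.FTT
  TT.TFT
  TTTF.F
  TTF...
Step 3: 7 trees catch fire, 7 burn out
  ....TT
  F...FT
  TF.F.F
  TTF...
  TF....
Step 4: 5 trees catch fire, 7 burn out
  ....FT
  .....F
  F.....
  TF....
  F.....
Step 5: 2 trees catch fire, 5 burn out
  .....F
  ......
  ......
  F.....
  ......
Step 6: 0 trees catch fire, 2 burn out
  ......
  ......
  ......
  ......
  ......

......
......
......
......
......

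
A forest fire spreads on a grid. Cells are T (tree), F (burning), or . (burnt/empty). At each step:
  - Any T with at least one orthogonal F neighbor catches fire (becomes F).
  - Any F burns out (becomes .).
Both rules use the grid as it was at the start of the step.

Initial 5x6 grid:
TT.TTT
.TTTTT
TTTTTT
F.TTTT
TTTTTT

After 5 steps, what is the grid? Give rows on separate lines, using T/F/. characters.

Step 1: 2 trees catch fire, 1 burn out
  TT.TTT
  .TTTTT
  FTTTTT
  ..TTTT
  FTTTTT
Step 2: 2 trees catch fire, 2 burn out
  TT.TTT
  .TTTTT
  .FTTTT
  ..TTTT
  .FTTTT
Step 3: 3 trees catch fire, 2 burn out
  TT.TTT
  .FTTTT
  ..FTTT
  ..TTTT
  ..FTTT
Step 4: 5 trees catch fire, 3 burn out
  TF.TTT
  ..FTTT
  ...FTT
  ..FTTT
  ...FTT
Step 5: 5 trees catch fire, 5 burn out
  F..TTT
  ...FTT
  ....FT
  ...FTT
  ....FT

F..TTT
...FTT
....FT
...FTT
....FT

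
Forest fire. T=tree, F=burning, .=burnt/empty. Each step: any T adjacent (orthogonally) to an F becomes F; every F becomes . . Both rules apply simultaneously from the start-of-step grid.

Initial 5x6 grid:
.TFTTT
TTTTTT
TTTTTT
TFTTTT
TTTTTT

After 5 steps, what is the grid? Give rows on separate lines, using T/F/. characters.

Step 1: 7 trees catch fire, 2 burn out
  .F.FTT
  TTFTTT
  TFTTTT
  F.FTTT
  TFTTTT
Step 2: 8 trees catch fire, 7 burn out
  ....FT
  TF.FTT
  F.FTTT
  ...FTT
  F.FTTT
Step 3: 6 trees catch fire, 8 burn out
  .....F
  F...FT
  ...FTT
  ....FT
  ...FTT
Step 4: 4 trees catch fire, 6 burn out
  ......
  .....F
  ....FT
  .....F
  ....FT
Step 5: 2 trees catch fire, 4 burn out
  ......
  ......
  .....F
  ......
  .....F

......
......
.....F
......
.....F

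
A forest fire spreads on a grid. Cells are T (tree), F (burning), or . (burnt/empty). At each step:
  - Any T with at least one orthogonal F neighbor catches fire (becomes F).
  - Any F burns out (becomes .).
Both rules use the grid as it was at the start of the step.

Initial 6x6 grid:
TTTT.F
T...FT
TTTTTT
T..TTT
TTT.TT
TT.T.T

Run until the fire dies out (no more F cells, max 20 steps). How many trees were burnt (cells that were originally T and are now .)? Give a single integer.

Answer: 24

Derivation:
Step 1: +2 fires, +2 burnt (F count now 2)
Step 2: +3 fires, +2 burnt (F count now 3)
Step 3: +4 fires, +3 burnt (F count now 4)
Step 4: +2 fires, +4 burnt (F count now 2)
Step 5: +2 fires, +2 burnt (F count now 2)
Step 6: +2 fires, +2 burnt (F count now 2)
Step 7: +2 fires, +2 burnt (F count now 2)
Step 8: +3 fires, +2 burnt (F count now 3)
Step 9: +3 fires, +3 burnt (F count now 3)
Step 10: +1 fires, +3 burnt (F count now 1)
Step 11: +0 fires, +1 burnt (F count now 0)
Fire out after step 11
Initially T: 25, now '.': 35
Total burnt (originally-T cells now '.'): 24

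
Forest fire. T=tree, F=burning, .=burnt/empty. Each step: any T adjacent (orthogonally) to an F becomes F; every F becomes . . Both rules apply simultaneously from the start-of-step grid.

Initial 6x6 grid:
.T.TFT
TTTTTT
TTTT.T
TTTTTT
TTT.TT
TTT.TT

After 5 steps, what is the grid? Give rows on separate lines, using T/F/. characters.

Step 1: 3 trees catch fire, 1 burn out
  .T.F.F
  TTTTFT
  TTTT.T
  TTTTTT
  TTT.TT
  TTT.TT
Step 2: 2 trees catch fire, 3 burn out
  .T....
  TTTF.F
  TTTT.T
  TTTTTT
  TTT.TT
  TTT.TT
Step 3: 3 trees catch fire, 2 burn out
  .T....
  TTF...
  TTTF.F
  TTTTTT
  TTT.TT
  TTT.TT
Step 4: 4 trees catch fire, 3 burn out
  .T....
  TF....
  TTF...
  TTTFTF
  TTT.TT
  TTT.TT
Step 5: 6 trees catch fire, 4 burn out
  .F....
  F.....
  TF....
  TTF.F.
  TTT.TF
  TTT.TT

.F....
F.....
TF....
TTF.F.
TTT.TF
TTT.TT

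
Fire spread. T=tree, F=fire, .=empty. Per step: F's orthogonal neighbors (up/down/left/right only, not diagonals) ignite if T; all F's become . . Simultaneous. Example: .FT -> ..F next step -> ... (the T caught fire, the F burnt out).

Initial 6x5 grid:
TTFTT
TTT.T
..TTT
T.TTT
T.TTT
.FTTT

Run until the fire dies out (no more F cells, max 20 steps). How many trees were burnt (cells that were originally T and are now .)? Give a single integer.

Answer: 20

Derivation:
Step 1: +4 fires, +2 burnt (F count now 4)
Step 2: +6 fires, +4 burnt (F count now 6)
Step 3: +6 fires, +6 burnt (F count now 6)
Step 4: +3 fires, +6 burnt (F count now 3)
Step 5: +1 fires, +3 burnt (F count now 1)
Step 6: +0 fires, +1 burnt (F count now 0)
Fire out after step 6
Initially T: 22, now '.': 28
Total burnt (originally-T cells now '.'): 20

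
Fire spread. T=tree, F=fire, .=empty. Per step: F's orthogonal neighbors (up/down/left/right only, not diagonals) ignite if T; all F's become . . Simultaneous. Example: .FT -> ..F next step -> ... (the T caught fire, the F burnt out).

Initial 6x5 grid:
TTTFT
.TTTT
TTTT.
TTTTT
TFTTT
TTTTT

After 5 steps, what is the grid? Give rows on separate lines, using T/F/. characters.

Step 1: 7 trees catch fire, 2 burn out
  TTF.F
  .TTFT
  TTTT.
  TFTTT
  F.FTT
  TFTTT
Step 2: 10 trees catch fire, 7 burn out
  TF...
  .TF.F
  TFTF.
  F.FTT
  ...FT
  F.FTT
Step 3: 7 trees catch fire, 10 burn out
  F....
  .F...
  F.F..
  ...FT
  ....F
  ...FT
Step 4: 2 trees catch fire, 7 burn out
  .....
  .....
  .....
  ....F
  .....
  ....F
Step 5: 0 trees catch fire, 2 burn out
  .....
  .....
  .....
  .....
  .....
  .....

.....
.....
.....
.....
.....
.....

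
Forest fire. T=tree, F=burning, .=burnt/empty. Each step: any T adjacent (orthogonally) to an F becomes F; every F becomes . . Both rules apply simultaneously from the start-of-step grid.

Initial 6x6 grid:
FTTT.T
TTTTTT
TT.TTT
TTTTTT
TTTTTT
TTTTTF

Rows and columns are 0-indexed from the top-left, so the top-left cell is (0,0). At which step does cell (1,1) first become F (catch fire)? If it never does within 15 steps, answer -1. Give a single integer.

Step 1: cell (1,1)='T' (+4 fires, +2 burnt)
Step 2: cell (1,1)='F' (+6 fires, +4 burnt)
  -> target ignites at step 2
Step 3: cell (1,1)='.' (+8 fires, +6 burnt)
Step 4: cell (1,1)='.' (+8 fires, +8 burnt)
Step 5: cell (1,1)='.' (+6 fires, +8 burnt)
Step 6: cell (1,1)='.' (+0 fires, +6 burnt)
  fire out at step 6

2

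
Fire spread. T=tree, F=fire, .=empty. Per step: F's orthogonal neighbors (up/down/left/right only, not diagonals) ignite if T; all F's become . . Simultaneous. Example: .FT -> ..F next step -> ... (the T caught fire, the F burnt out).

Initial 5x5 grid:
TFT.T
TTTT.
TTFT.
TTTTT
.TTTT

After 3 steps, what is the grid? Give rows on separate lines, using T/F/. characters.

Step 1: 7 trees catch fire, 2 burn out
  F.F.T
  TFFT.
  TF.F.
  TTFTT
  .TTTT
Step 2: 6 trees catch fire, 7 burn out
  ....T
  F..F.
  F....
  TF.FT
  .TFTT
Step 3: 4 trees catch fire, 6 burn out
  ....T
  .....
  .....
  F...F
  .F.FT

....T
.....
.....
F...F
.F.FT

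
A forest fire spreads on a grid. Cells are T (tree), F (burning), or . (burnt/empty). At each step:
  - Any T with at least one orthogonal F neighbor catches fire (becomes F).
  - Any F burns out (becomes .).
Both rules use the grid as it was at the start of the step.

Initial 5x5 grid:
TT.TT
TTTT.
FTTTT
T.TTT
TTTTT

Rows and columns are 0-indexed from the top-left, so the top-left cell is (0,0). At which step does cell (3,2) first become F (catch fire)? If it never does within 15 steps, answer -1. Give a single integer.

Step 1: cell (3,2)='T' (+3 fires, +1 burnt)
Step 2: cell (3,2)='T' (+4 fires, +3 burnt)
Step 3: cell (3,2)='F' (+5 fires, +4 burnt)
  -> target ignites at step 3
Step 4: cell (3,2)='.' (+4 fires, +5 burnt)
Step 5: cell (3,2)='.' (+3 fires, +4 burnt)
Step 6: cell (3,2)='.' (+2 fires, +3 burnt)
Step 7: cell (3,2)='.' (+0 fires, +2 burnt)
  fire out at step 7

3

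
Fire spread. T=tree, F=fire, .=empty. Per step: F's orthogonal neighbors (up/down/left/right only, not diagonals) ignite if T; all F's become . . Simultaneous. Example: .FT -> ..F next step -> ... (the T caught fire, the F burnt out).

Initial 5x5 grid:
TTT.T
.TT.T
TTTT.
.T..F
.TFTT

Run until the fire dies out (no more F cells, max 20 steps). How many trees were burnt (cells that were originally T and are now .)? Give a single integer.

Answer: 13

Derivation:
Step 1: +3 fires, +2 burnt (F count now 3)
Step 2: +1 fires, +3 burnt (F count now 1)
Step 3: +1 fires, +1 burnt (F count now 1)
Step 4: +3 fires, +1 burnt (F count now 3)
Step 5: +3 fires, +3 burnt (F count now 3)
Step 6: +2 fires, +3 burnt (F count now 2)
Step 7: +0 fires, +2 burnt (F count now 0)
Fire out after step 7
Initially T: 15, now '.': 23
Total burnt (originally-T cells now '.'): 13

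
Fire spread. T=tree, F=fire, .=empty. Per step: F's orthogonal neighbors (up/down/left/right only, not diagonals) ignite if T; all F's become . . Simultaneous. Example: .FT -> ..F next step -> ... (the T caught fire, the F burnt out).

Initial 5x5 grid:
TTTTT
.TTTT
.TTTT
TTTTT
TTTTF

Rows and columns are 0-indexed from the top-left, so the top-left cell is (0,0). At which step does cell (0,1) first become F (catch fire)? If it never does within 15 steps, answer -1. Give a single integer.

Step 1: cell (0,1)='T' (+2 fires, +1 burnt)
Step 2: cell (0,1)='T' (+3 fires, +2 burnt)
Step 3: cell (0,1)='T' (+4 fires, +3 burnt)
Step 4: cell (0,1)='T' (+5 fires, +4 burnt)
Step 5: cell (0,1)='T' (+4 fires, +5 burnt)
Step 6: cell (0,1)='T' (+2 fires, +4 burnt)
Step 7: cell (0,1)='F' (+1 fires, +2 burnt)
  -> target ignites at step 7
Step 8: cell (0,1)='.' (+1 fires, +1 burnt)
Step 9: cell (0,1)='.' (+0 fires, +1 burnt)
  fire out at step 9

7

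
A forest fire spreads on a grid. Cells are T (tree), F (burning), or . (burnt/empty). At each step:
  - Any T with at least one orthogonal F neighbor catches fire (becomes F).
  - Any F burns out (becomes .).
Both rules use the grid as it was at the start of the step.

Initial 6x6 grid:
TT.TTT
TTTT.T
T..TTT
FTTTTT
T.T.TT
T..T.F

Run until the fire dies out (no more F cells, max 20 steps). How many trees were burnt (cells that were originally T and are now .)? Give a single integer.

Answer: 24

Derivation:
Step 1: +4 fires, +2 burnt (F count now 4)
Step 2: +5 fires, +4 burnt (F count now 5)
Step 3: +6 fires, +5 burnt (F count now 6)
Step 4: +5 fires, +6 burnt (F count now 5)
Step 5: +2 fires, +5 burnt (F count now 2)
Step 6: +2 fires, +2 burnt (F count now 2)
Step 7: +0 fires, +2 burnt (F count now 0)
Fire out after step 7
Initially T: 25, now '.': 35
Total burnt (originally-T cells now '.'): 24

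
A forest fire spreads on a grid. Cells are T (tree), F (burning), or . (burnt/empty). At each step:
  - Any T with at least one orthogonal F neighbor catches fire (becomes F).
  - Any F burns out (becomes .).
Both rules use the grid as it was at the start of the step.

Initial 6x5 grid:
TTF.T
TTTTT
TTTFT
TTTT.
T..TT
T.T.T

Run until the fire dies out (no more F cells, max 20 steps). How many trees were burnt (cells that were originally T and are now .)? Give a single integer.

Answer: 21

Derivation:
Step 1: +6 fires, +2 burnt (F count now 6)
Step 2: +6 fires, +6 burnt (F count now 6)
Step 3: +5 fires, +6 burnt (F count now 5)
Step 4: +2 fires, +5 burnt (F count now 2)
Step 5: +1 fires, +2 burnt (F count now 1)
Step 6: +1 fires, +1 burnt (F count now 1)
Step 7: +0 fires, +1 burnt (F count now 0)
Fire out after step 7
Initially T: 22, now '.': 29
Total burnt (originally-T cells now '.'): 21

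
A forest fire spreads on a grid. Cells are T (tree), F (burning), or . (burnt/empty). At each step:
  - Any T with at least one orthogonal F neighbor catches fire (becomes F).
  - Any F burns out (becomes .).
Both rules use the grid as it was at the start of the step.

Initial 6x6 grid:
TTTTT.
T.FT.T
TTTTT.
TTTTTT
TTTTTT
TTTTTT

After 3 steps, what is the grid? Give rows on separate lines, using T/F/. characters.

Step 1: 3 trees catch fire, 1 burn out
  TTFTT.
  T..F.T
  TTFTT.
  TTTTTT
  TTTTTT
  TTTTTT
Step 2: 5 trees catch fire, 3 burn out
  TF.FT.
  T....T
  TF.FT.
  TTFTTT
  TTTTTT
  TTTTTT
Step 3: 7 trees catch fire, 5 burn out
  F...F.
  T....T
  F...F.
  TF.FTT
  TTFTTT
  TTTTTT

F...F.
T....T
F...F.
TF.FTT
TTFTTT
TTTTTT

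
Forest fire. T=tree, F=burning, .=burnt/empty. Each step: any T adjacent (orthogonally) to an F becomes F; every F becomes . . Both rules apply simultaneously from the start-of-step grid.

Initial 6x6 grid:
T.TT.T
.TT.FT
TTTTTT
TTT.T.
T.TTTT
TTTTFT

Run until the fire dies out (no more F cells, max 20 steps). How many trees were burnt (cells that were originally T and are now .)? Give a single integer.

Step 1: +5 fires, +2 burnt (F count now 5)
Step 2: +7 fires, +5 burnt (F count now 7)
Step 3: +3 fires, +7 burnt (F count now 3)
Step 4: +4 fires, +3 burnt (F count now 4)
Step 5: +5 fires, +4 burnt (F count now 5)
Step 6: +2 fires, +5 burnt (F count now 2)
Step 7: +0 fires, +2 burnt (F count now 0)
Fire out after step 7
Initially T: 27, now '.': 35
Total burnt (originally-T cells now '.'): 26

Answer: 26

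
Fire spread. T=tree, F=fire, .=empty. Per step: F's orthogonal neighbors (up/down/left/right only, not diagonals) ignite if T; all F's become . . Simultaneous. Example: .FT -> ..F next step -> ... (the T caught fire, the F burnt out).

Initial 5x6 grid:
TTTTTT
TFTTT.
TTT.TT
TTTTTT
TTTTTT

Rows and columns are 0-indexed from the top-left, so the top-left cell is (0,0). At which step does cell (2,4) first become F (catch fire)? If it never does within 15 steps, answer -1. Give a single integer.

Step 1: cell (2,4)='T' (+4 fires, +1 burnt)
Step 2: cell (2,4)='T' (+6 fires, +4 burnt)
Step 3: cell (2,4)='T' (+5 fires, +6 burnt)
Step 4: cell (2,4)='F' (+5 fires, +5 burnt)
  -> target ignites at step 4
Step 5: cell (2,4)='.' (+4 fires, +5 burnt)
Step 6: cell (2,4)='.' (+2 fires, +4 burnt)
Step 7: cell (2,4)='.' (+1 fires, +2 burnt)
Step 8: cell (2,4)='.' (+0 fires, +1 burnt)
  fire out at step 8

4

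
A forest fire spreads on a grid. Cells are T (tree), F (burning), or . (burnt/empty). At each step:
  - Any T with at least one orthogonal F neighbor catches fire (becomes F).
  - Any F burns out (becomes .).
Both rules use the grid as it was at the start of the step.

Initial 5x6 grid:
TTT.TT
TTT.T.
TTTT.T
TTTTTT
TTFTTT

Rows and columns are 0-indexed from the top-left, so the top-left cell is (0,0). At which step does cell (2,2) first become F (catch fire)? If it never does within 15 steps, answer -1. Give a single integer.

Step 1: cell (2,2)='T' (+3 fires, +1 burnt)
Step 2: cell (2,2)='F' (+5 fires, +3 burnt)
  -> target ignites at step 2
Step 3: cell (2,2)='.' (+6 fires, +5 burnt)
Step 4: cell (2,2)='.' (+4 fires, +6 burnt)
Step 5: cell (2,2)='.' (+3 fires, +4 burnt)
Step 6: cell (2,2)='.' (+1 fires, +3 burnt)
Step 7: cell (2,2)='.' (+0 fires, +1 burnt)
  fire out at step 7

2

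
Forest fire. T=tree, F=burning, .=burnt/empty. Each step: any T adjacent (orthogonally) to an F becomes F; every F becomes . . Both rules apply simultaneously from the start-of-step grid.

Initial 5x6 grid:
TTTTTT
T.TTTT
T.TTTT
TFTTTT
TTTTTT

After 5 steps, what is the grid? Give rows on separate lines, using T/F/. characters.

Step 1: 3 trees catch fire, 1 burn out
  TTTTTT
  T.TTTT
  T.TTTT
  F.FTTT
  TFTTTT
Step 2: 5 trees catch fire, 3 burn out
  TTTTTT
  T.TTTT
  F.FTTT
  ...FTT
  F.FTTT
Step 3: 5 trees catch fire, 5 burn out
  TTTTTT
  F.FTTT
  ...FTT
  ....FT
  ...FTT
Step 4: 6 trees catch fire, 5 burn out
  FTFTTT
  ...FTT
  ....FT
  .....F
  ....FT
Step 5: 5 trees catch fire, 6 burn out
  .F.FTT
  ....FT
  .....F
  ......
  .....F

.F.FTT
....FT
.....F
......
.....F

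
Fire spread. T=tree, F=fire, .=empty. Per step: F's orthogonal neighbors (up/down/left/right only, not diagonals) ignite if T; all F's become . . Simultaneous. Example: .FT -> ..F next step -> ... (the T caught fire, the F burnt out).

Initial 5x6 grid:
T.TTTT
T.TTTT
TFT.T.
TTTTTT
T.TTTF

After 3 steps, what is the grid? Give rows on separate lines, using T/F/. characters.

Step 1: 5 trees catch fire, 2 burn out
  T.TTTT
  T.TTTT
  F.F.T.
  TFTTTF
  T.TTF.
Step 2: 6 trees catch fire, 5 burn out
  T.TTTT
  F.FTTT
  ....T.
  F.FTF.
  T.TF..
Step 3: 7 trees catch fire, 6 burn out
  F.FTTT
  ...FTT
  ....F.
  ...F..
  F.F...

F.FTTT
...FTT
....F.
...F..
F.F...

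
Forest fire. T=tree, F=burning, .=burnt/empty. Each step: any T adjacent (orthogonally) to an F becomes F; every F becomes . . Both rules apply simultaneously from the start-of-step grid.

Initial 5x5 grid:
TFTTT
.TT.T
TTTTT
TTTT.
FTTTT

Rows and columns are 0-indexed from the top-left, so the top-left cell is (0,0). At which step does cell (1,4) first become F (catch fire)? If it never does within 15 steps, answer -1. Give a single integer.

Step 1: cell (1,4)='T' (+5 fires, +2 burnt)
Step 2: cell (1,4)='T' (+6 fires, +5 burnt)
Step 3: cell (1,4)='T' (+4 fires, +6 burnt)
Step 4: cell (1,4)='F' (+4 fires, +4 burnt)
  -> target ignites at step 4
Step 5: cell (1,4)='.' (+1 fires, +4 burnt)
Step 6: cell (1,4)='.' (+0 fires, +1 burnt)
  fire out at step 6

4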